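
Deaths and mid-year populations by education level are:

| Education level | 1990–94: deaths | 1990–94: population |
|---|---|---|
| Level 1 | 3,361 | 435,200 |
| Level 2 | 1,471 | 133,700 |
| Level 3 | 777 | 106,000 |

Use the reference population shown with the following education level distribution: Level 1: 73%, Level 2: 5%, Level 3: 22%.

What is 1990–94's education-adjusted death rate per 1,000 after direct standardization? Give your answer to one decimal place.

Education-specific rates per 1,000 for 1990–94: 7.723, 11.002, 7.330.
Standard weights: 0.73, 0.05, 0.22.
Standardized rate: 0.7300×7.723 + 0.0500×11.002 + 0.2200×7.330 = 7.8005 per 1,000.

7.8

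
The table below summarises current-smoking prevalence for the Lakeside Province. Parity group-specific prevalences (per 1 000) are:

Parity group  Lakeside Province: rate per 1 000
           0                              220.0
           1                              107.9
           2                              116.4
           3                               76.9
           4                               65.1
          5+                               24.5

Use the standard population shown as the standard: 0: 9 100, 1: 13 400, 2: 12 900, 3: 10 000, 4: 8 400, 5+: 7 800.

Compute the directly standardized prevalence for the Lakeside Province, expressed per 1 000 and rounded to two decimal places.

Standard total = 61 600; weights = 0.1477, 0.2175, 0.2094, 0.1623, 0.1364, 0.1266.
Standardized rate: 0.1477×220.0 + 0.2175×107.9 + 0.2094×116.4 + 0.1623×76.9 + 0.1364×65.1 + 0.1266×24.5 = 104.8110 per 1 000.

104.81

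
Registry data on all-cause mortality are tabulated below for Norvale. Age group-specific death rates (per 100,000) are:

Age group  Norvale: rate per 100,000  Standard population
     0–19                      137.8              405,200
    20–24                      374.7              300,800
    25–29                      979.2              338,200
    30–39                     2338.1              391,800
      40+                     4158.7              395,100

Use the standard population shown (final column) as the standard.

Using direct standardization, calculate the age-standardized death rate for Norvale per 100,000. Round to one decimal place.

Standard total = 1,831,100; weights = 0.2213, 0.1643, 0.1847, 0.2140, 0.2158.
Standardized rate: 0.2213×137.8 + 0.1643×374.7 + 0.1847×979.2 + 0.2140×2338.1 + 0.2158×4158.7 = 1670.5159 per 100,000.

1670.5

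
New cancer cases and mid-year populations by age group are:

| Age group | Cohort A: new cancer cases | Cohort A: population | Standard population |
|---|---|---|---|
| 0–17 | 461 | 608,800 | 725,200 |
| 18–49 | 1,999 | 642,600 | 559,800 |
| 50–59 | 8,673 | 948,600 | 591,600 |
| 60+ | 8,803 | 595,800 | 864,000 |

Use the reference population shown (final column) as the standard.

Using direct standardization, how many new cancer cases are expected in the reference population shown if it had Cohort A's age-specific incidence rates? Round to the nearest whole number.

20465

Age-specific rates per 100,000 for Cohort A: 75.72, 311.08, 914.29, 1477.51.
Expected new cancer cases = Σ (standard pop × age-specific rate ÷ 100,000)
= 725,200×75.72/100,000 + 559,800×311.08/100,000 + 591,600×914.29/100,000 + 864,000×1477.51/100,000
= 549.14 + 1741.43 + 5408.97 + 12765.68 = 20465.21.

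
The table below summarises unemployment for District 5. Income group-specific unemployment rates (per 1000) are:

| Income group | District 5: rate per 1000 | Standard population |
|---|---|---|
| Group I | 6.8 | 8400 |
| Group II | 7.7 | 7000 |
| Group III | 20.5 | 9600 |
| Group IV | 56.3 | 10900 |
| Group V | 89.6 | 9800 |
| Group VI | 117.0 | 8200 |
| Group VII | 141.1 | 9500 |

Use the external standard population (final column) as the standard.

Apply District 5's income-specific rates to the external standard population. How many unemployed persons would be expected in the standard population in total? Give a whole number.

4099

Expected unemployed persons = Σ (standard pop × income-specific rate ÷ 1000)
= 8400×6.8/1000 + 7000×7.7/1000 + 9600×20.5/1000 + 10900×56.3/1000 + 9800×89.6/1000 + 8200×117.0/1000 + 9500×141.1/1000
= 57.12 + 53.90 + 196.80 + 613.67 + 878.08 + 959.40 + 1340.45 = 4099.42.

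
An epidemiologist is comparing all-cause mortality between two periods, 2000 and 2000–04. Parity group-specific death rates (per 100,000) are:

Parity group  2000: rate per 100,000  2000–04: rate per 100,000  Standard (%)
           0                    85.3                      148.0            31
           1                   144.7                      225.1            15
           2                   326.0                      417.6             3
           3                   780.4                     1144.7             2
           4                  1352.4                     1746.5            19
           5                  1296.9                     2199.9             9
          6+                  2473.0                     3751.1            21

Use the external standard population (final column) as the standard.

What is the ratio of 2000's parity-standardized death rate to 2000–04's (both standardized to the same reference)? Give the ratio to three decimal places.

0.675

Standard weights: 0.31, 0.15, 0.03, 0.02, 0.19, 0.09, 0.21.
2000: 0.3100×85.3 + 0.1500×144.7 + 0.0300×326.0 + 0.0200×780.4 + 0.1900×1352.4 + 0.0900×1296.9 + 0.2100×2473.0 = 966.5430 per 100,000.
2000–04: 0.3100×148.0 + 0.1500×225.1 + 0.0300×417.6 + 0.0200×1144.7 + 0.1900×1746.5 + 0.0900×2199.9 + 0.2100×3751.1 = 1432.6240 per 100,000.
Ratio = 966.5430 ÷ 1432.6240 = 0.67467.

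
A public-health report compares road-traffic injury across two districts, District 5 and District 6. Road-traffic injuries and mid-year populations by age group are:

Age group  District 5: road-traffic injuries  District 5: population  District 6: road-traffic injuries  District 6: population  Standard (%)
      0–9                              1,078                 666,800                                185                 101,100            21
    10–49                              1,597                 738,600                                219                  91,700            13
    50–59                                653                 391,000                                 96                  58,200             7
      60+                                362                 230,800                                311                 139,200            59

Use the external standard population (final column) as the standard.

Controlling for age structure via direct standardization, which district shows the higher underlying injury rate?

Age-specific rates per 100,000 for District 5: 161.67, 216.22, 167.01, 156.85.
For District 6: 182.99, 238.82, 164.95, 223.42.
Standard weights: 0.21, 0.13, 0.07, 0.59.
District 5: 0.2100×161.67 + 0.1300×216.22 + 0.0700×167.01 + 0.5900×156.85 = 166.2883 per 100,000.
District 6: 0.2100×182.99 + 0.1300×238.82 + 0.0700×164.95 + 0.5900×223.42 = 212.8381 per 100,000.

District 6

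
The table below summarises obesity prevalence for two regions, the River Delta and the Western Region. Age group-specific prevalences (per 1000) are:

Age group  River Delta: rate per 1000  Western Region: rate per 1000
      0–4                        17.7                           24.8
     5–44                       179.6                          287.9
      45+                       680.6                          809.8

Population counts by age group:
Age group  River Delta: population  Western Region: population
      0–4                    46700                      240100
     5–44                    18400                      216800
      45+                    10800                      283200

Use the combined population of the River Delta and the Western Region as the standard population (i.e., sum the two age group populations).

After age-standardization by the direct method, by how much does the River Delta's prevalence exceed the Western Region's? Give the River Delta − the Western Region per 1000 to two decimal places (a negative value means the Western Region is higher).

Combined standard total = 816000; weights = 0.3515, 0.2882, 0.3603.
The River Delta: 0.3515×17.7 + 0.2882×179.6 + 0.3603×680.6 = 303.2043 per 1000.
The Western Region: 0.3515×24.8 + 0.2882×287.9 + 0.3603×809.8 = 383.4656 per 1000.
Difference = 303.2043 − 383.4656 = -80.2613.

-80.26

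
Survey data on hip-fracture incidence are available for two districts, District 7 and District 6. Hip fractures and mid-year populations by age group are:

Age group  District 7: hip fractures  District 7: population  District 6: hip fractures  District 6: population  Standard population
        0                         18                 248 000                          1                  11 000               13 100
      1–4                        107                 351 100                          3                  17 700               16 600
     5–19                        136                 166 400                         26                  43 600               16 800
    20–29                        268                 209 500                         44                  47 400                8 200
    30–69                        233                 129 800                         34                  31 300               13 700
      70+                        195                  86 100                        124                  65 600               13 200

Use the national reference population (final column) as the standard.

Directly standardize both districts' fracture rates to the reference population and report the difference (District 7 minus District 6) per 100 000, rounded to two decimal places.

Age-specific rates per 100 000 for District 7: 7.26, 30.48, 81.73, 127.92, 179.51, 226.48.
For District 6: 9.09, 16.95, 59.63, 92.83, 108.63, 189.02.
Standard total = 81 600; weights = 0.1605, 0.2034, 0.2059, 0.1005, 0.1679, 0.1618.
District 7: 0.1605×7.26 + 0.2034×30.48 + 0.2059×81.73 + 0.1005×127.92 + 0.1679×179.51 + 0.1618×226.48 = 103.8213 per 100 000.
District 6: 0.1605×9.09 + 0.2034×16.95 + 0.2059×59.63 + 0.1005×92.83 + 0.1679×108.63 + 0.1618×189.02 = 75.3280 per 100 000.
Difference = 103.8213 − 75.3280 = 28.4933.

28.49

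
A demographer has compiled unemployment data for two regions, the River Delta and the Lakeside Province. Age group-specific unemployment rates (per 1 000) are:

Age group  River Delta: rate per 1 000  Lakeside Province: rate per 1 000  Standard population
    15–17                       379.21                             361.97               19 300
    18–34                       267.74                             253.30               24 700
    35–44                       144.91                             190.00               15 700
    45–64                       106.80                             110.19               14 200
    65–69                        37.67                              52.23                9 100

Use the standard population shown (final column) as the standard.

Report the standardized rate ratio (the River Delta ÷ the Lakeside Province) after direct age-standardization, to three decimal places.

Standard total = 83 000; weights = 0.2325, 0.2976, 0.1892, 0.1711, 0.1096.
The River Delta: 0.2325×379.21 + 0.2976×267.74 + 0.1892×144.91 + 0.1711×106.80 + 0.1096×37.67 = 217.6672 per 1 000.
The Lakeside Province: 0.2325×361.97 + 0.2976×253.30 + 0.1892×190.00 + 0.1711×110.19 + 0.1096×52.23 = 220.0665 per 1 000.
Ratio = 217.6672 ÷ 220.0665 = 0.98910.

0.989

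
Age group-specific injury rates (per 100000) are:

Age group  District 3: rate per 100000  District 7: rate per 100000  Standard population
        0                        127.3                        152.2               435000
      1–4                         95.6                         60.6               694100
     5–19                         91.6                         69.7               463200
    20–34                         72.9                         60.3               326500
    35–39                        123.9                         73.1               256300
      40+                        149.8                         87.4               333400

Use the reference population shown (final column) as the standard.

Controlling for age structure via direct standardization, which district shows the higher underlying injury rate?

Standard total = 2508500; weights = 0.1734, 0.2767, 0.1847, 0.1302, 0.1022, 0.1329.
District 3: 0.1734×127.3 + 0.2767×95.6 + 0.1847×91.6 + 0.1302×72.9 + 0.1022×123.9 + 0.1329×149.8 = 107.4990 per 100000.
District 7: 0.1734×152.2 + 0.2767×60.6 + 0.1847×69.7 + 0.1302×60.3 + 0.1022×73.1 + 0.1329×87.4 = 82.9648 per 100000.

District 3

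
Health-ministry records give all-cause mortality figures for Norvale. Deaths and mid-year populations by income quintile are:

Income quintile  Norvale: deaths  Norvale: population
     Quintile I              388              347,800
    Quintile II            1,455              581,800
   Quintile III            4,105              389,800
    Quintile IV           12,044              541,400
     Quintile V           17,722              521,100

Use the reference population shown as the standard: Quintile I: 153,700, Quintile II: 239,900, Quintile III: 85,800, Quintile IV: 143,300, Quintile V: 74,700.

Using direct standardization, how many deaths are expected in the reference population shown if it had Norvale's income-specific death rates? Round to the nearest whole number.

Income-specific rates per 100,000 for Norvale: 111.56, 250.09, 1053.10, 2224.60, 3400.88.
Expected deaths = Σ (standard pop × income-specific rate ÷ 100,000)
= 153,700×111.56/100,000 + 239,900×250.09/100,000 + 85,800×1053.10/100,000 + 143,300×2224.60/100,000 + 74,700×3400.88/100,000
= 171.47 + 599.96 + 903.56 + 3187.86 + 2540.46 = 7403.30.

7403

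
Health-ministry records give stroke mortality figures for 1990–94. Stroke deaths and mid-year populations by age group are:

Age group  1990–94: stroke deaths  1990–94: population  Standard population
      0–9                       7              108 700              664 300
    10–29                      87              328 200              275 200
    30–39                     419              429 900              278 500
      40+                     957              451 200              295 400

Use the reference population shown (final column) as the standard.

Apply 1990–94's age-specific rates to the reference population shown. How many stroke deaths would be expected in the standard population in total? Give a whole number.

1014

Age-specific rates per 100 000 for 1990–94: 6.44, 26.51, 97.46, 212.10.
Expected stroke deaths = Σ (standard pop × age-specific rate ÷ 100 000)
= 664 300×6.44/100 000 + 275 200×26.51/100 000 + 278 500×97.46/100 000 + 295 400×212.10/100 000
= 42.78 + 72.95 + 271.44 + 626.55 = 1013.72.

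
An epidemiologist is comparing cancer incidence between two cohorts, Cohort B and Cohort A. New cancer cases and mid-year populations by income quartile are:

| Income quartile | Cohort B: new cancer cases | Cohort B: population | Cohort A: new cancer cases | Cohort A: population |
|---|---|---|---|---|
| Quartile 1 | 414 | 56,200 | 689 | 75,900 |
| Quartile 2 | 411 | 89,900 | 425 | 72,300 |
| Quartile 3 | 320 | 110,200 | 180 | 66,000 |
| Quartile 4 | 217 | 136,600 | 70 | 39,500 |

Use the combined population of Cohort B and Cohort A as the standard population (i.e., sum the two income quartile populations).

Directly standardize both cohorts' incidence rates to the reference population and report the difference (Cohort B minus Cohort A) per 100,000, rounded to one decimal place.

Income-specific rates per 100,000 for Cohort B: 736.65, 457.17, 290.38, 158.86.
For Cohort A: 907.77, 587.83, 272.73, 177.22.
Combined standard total = 646,600; weights = 0.2043, 0.2509, 0.2725, 0.2723.
Cohort B: 0.2043×736.65 + 0.2509×457.17 + 0.2725×290.38 + 0.2723×158.86 = 387.5748 per 100,000.
Cohort A: 0.2043×907.77 + 0.2509×587.83 + 0.2725×272.73 + 0.2723×177.22 = 455.4977 per 100,000.
Difference = 387.5748 − 455.4977 = -67.9229.

-67.9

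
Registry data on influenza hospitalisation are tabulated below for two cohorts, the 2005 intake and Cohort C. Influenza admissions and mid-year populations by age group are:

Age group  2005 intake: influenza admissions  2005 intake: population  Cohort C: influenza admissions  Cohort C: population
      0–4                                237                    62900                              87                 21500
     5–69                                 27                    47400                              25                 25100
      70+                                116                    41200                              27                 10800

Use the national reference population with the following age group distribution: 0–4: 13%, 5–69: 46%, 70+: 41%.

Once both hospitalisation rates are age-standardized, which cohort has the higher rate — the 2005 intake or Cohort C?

Cohort C

Age-specific rates per 100000 for the 2005 intake: 376.79, 56.96, 281.55.
For Cohort C: 404.65, 99.60, 250.00.
Standard weights: 0.13, 0.46, 0.41.
The 2005 intake: 0.1300×376.79 + 0.4600×56.96 + 0.4100×281.55 = 190.6219 per 100000.
Cohort C: 0.1300×404.65 + 0.4600×99.60 + 0.4100×250.00 = 200.9214 per 100000.
The crude rates (250.83 vs 242.16) would put the 2005 intake higher, but that reflects its age composition; once standardized to a common age structure, Cohort C has the higher underlying rate.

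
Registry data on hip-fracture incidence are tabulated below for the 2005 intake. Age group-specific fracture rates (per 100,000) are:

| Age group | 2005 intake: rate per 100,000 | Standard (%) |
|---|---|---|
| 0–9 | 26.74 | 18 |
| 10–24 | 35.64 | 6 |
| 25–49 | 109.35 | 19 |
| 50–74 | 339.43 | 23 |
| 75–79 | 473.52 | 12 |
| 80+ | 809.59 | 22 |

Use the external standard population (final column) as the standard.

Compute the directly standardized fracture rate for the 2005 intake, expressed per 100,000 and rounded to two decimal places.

Standard weights: 0.18, 0.06, 0.19, 0.23, 0.12, 0.22.
Standardized rate: 0.1800×26.74 + 0.0600×35.64 + 0.1900×109.35 + 0.2300×339.43 + 0.1200×473.52 + 0.2200×809.59 = 340.7292 per 100,000.

340.73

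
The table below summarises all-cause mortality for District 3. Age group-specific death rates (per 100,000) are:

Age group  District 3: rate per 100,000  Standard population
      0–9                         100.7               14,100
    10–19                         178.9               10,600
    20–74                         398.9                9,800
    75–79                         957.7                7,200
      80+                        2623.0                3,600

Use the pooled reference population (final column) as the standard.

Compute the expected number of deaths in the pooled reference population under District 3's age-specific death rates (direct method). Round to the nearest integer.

Expected deaths = Σ (standard pop × age-specific rate ÷ 100,000)
= 14,100×100.7/100,000 + 10,600×178.9/100,000 + 9,800×398.9/100,000 + 7,200×957.7/100,000 + 3,600×2623.0/100,000
= 14.20 + 18.96 + 39.09 + 68.95 + 94.43 = 235.64.

236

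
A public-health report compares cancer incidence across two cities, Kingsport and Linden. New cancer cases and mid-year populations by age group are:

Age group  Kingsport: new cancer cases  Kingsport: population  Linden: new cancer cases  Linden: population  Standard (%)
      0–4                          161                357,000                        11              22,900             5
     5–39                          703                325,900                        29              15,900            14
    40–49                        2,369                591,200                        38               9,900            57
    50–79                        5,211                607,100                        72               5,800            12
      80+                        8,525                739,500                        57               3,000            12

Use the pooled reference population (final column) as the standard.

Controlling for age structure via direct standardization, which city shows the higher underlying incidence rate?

Linden

Age-specific rates per 100,000 for Kingsport: 45.10, 215.71, 400.71, 858.34, 1152.81.
For Linden: 48.03, 182.39, 383.84, 1241.38, 1900.00.
Standard weights: 0.05, 0.14, 0.57, 0.12, 0.12.
Kingsport: 0.0500×45.10 + 0.1400×215.71 + 0.5700×400.71 + 0.1200×858.34 + 0.1200×1152.81 = 502.1972 per 100,000.
Linden: 0.0500×48.03 + 0.1400×182.39 + 0.5700×383.84 + 0.1200×1241.38 + 0.1200×1900.00 = 623.6897 per 100,000.
The crude rates (647.50 vs 360.00) would put Kingsport higher, but that reflects its age composition; once standardized to a common age structure, Linden has the higher underlying rate.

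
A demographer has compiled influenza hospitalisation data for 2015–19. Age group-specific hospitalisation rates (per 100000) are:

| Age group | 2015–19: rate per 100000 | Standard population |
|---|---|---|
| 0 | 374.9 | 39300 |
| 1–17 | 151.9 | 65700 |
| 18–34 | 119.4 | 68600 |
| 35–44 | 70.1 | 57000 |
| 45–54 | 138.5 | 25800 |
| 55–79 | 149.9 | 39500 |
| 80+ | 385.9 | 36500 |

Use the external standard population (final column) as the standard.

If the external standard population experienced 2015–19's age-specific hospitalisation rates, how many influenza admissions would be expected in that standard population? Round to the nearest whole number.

605

Expected influenza admissions = Σ (standard pop × age-specific rate ÷ 100000)
= 39300×374.9/100000 + 65700×151.9/100000 + 68600×119.4/100000 + 57000×70.1/100000 + 25800×138.5/100000 + 39500×149.9/100000 + 36500×385.9/100000
= 147.34 + 99.80 + 81.91 + 39.96 + 35.73 + 59.21 + 140.85 = 604.80.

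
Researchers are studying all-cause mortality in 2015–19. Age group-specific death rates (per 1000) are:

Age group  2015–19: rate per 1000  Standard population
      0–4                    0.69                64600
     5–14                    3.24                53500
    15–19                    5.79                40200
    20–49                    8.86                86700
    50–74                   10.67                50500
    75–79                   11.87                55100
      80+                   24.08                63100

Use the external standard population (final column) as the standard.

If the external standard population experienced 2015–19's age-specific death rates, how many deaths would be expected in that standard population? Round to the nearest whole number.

3931

Expected deaths = Σ (standard pop × age-specific rate ÷ 1000)
= 64600×0.69/1000 + 53500×3.24/1000 + 40200×5.79/1000 + 86700×8.86/1000 + 50500×10.67/1000 + 55100×11.87/1000 + 63100×24.08/1000
= 44.57 + 173.34 + 232.76 + 768.16 + 538.84 + 654.04 + 1519.45 = 3931.15.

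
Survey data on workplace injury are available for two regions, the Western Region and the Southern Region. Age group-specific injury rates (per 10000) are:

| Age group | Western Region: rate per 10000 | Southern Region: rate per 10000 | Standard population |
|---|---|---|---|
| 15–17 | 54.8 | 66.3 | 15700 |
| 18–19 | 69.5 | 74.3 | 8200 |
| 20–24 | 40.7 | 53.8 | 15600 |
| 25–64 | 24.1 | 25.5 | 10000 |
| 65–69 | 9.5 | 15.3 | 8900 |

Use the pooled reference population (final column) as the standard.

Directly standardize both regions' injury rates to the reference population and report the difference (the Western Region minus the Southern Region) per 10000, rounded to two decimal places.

Standard total = 58400; weights = 0.2688, 0.1404, 0.2671, 0.1712, 0.1524.
The Western Region: 0.2688×54.8 + 0.1404×69.5 + 0.2671×40.7 + 0.1712×24.1 + 0.1524×9.5 = 40.9372 per 10000.
The Southern Region: 0.2688×66.3 + 0.1404×74.3 + 0.2671×53.8 + 0.1712×25.5 + 0.1524×15.3 = 49.3257 per 10000.
Difference = 40.9372 − 49.3257 = -8.3885.

-8.39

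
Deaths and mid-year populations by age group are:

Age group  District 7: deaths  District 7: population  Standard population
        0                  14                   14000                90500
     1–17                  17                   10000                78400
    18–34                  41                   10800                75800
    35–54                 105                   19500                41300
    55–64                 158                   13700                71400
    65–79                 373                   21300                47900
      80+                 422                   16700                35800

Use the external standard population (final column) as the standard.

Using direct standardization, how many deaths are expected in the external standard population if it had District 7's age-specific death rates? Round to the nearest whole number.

3301

Age-specific rates per 1000 for District 7: 1.000, 1.700, 3.796, 5.385, 11.533, 17.512, 25.269.
Expected deaths = Σ (standard pop × age-specific rate ÷ 1000)
= 90500×1.000/1000 + 78400×1.700/1000 + 75800×3.796/1000 + 41300×5.385/1000 + 71400×11.533/1000 + 47900×17.512/1000 + 35800×25.269/1000
= 90.50 + 133.28 + 287.76 + 222.38 + 823.45 + 838.81 + 904.65 = 3300.83.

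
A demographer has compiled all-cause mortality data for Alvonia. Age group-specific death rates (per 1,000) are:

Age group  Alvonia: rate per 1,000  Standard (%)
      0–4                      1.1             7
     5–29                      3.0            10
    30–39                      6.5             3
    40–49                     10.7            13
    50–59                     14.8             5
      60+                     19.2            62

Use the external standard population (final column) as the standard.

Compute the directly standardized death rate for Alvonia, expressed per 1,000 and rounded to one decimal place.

Standard weights: 0.07, 0.10, 0.03, 0.13, 0.05, 0.62.
Standardized rate: 0.0700×1.1 + 0.1000×3.0 + 0.0300×6.5 + 0.1300×10.7 + 0.0500×14.8 + 0.6200×19.2 = 14.6070 per 1,000.

14.6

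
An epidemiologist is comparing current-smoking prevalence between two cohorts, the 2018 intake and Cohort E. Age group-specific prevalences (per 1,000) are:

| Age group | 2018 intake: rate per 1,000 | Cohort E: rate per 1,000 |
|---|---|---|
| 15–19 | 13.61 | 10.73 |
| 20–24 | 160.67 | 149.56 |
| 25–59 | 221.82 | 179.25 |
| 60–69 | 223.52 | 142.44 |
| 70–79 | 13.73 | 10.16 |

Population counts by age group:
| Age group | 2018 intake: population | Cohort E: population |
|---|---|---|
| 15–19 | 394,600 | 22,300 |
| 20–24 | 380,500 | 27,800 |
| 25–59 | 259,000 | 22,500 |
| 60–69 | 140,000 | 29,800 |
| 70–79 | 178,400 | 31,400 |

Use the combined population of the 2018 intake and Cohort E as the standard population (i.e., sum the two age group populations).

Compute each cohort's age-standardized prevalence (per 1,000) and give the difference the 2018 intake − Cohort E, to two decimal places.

Combined standard total = 1,486,300; weights = 0.2805, 0.2747, 0.1894, 0.1142, 0.1412.
The 2018 intake: 0.2805×13.61 + 0.2747×160.67 + 0.1894×221.82 + 0.1142×223.52 + 0.1412×13.73 = 117.4407 per 1,000.
Cohort E: 0.2805×10.73 + 0.2747×149.56 + 0.1894×179.25 + 0.1142×142.44 + 0.1412×10.16 = 95.7515 per 1,000.
Difference = 117.4407 − 95.7515 = 21.6892.

21.69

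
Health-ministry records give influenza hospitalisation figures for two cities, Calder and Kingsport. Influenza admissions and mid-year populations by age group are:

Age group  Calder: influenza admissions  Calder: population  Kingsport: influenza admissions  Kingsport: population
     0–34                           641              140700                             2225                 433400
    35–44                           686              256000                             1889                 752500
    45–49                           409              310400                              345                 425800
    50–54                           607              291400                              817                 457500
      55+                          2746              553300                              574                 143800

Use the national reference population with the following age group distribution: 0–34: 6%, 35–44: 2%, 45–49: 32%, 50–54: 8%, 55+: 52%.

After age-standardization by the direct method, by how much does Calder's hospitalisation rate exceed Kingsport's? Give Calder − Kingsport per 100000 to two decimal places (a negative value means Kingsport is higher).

65.99

Age-specific rates per 100000 for Calder: 455.58, 267.97, 131.77, 208.30, 496.29.
For Kingsport: 513.38, 251.03, 81.02, 178.58, 399.17.
Standard weights: 0.06, 0.02, 0.32, 0.08, 0.52.
Calder: 0.0600×455.58 + 0.0200×267.97 + 0.3200×131.77 + 0.0800×208.30 + 0.5200×496.29 = 349.5968 per 100000.
Kingsport: 0.0600×513.38 + 0.0200×251.03 + 0.3200×81.02 + 0.0800×178.58 + 0.5200×399.17 = 283.6036 per 100000.
Difference = 349.5968 − 283.6036 = 65.9932.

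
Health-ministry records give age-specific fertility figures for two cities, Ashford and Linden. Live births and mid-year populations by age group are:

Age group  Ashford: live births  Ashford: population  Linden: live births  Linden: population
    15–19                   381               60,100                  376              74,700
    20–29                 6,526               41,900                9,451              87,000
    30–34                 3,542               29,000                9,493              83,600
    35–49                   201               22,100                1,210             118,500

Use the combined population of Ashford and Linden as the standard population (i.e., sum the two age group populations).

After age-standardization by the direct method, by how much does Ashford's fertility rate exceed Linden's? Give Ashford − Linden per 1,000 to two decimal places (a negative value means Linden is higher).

Age-specific rates per 1,000 for Ashford: 6.339, 155.752, 122.138, 9.095.
For Linden: 5.033, 108.632, 113.553, 10.211.
Combined standard total = 516,900; weights = 0.2608, 0.2494, 0.2178, 0.2720.
Ashford: 0.2608×6.339 + 0.2494×155.752 + 0.2178×122.138 + 0.2720×9.095 = 69.5733 per 1,000.
Linden: 0.2608×5.033 + 0.2494×108.632 + 0.2178×113.553 + 0.2720×10.211 = 55.9158 per 1,000.
Difference = 69.5733 − 55.9158 = 13.6575.

13.66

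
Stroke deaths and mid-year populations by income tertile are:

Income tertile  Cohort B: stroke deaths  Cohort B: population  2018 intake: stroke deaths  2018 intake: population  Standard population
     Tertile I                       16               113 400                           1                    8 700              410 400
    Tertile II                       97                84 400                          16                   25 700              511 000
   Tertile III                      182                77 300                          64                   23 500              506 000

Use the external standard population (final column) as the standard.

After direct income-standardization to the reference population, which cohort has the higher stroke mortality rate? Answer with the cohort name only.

Cohort B

Income-specific rates per 100 000 for Cohort B: 14.11, 114.93, 235.45.
For the 2018 intake: 11.49, 62.26, 272.34.
Standard total = 1 427 400; weights = 0.2875, 0.3580, 0.3545.
Cohort B: 0.2875×14.11 + 0.3580×114.93 + 0.3545×235.45 = 128.6640 per 100 000.
The 2018 intake: 0.2875×11.49 + 0.3580×62.26 + 0.3545×272.34 = 122.1345 per 100 000.
The crude rates (107.23 vs 139.90) would put the 2018 intake higher, but that reflects its income composition; once standardized to a common income structure, Cohort B has the higher underlying rate.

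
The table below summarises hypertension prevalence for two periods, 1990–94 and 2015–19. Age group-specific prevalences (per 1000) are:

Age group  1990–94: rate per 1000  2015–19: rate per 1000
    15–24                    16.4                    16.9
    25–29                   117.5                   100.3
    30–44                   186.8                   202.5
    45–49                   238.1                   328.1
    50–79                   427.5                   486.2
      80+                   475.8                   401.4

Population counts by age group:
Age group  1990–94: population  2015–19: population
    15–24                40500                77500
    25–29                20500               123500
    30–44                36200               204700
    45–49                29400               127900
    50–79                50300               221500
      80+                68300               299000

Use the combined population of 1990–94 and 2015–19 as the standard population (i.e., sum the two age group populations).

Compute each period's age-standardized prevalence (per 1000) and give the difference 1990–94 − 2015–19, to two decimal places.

-3.19

Combined standard total = 1299300; weights = 0.0908, 0.1108, 0.1854, 0.1211, 0.2092, 0.2827.
1990–94: 0.0908×16.4 + 0.1108×117.5 + 0.1854×186.8 + 0.1211×238.1 + 0.2092×427.5 + 0.2827×475.8 = 301.9043 per 1000.
2015–19: 0.0908×16.9 + 0.1108×100.3 + 0.1854×202.5 + 0.1211×328.1 + 0.2092×486.2 + 0.2827×401.4 = 305.0975 per 1000.
Difference = 301.9043 − 305.0975 = -3.1932.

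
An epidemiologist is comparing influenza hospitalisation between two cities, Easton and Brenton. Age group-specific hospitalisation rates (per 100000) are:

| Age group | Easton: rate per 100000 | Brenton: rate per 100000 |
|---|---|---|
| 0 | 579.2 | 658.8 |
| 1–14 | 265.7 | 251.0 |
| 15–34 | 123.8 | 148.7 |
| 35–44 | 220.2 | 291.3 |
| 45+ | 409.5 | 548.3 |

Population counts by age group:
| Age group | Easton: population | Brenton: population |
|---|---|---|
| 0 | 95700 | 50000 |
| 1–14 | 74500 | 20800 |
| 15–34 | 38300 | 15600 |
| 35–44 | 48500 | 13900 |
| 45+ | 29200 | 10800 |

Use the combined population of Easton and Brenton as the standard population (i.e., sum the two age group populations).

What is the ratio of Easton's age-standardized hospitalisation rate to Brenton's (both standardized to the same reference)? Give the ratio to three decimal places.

0.872

Combined standard total = 397300; weights = 0.3667, 0.2399, 0.1357, 0.1571, 0.1007.
Easton: 0.3667×579.2 + 0.2399×265.7 + 0.1357×123.8 + 0.1571×220.2 + 0.1007×409.5 = 368.7489 per 100000.
Brenton: 0.3667×658.8 + 0.2399×251.0 + 0.1357×148.7 + 0.1571×291.3 + 0.1007×548.3 = 422.9336 per 100000.
Ratio = 368.7489 ÷ 422.9336 = 0.87188.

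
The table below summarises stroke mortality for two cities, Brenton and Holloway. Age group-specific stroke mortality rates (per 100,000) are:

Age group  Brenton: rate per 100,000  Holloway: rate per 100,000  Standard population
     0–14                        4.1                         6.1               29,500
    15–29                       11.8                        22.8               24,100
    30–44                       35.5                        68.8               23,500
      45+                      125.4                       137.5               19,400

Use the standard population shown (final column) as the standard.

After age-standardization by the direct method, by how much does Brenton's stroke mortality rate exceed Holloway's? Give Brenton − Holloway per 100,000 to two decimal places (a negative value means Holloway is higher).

Standard total = 96,500; weights = 0.3057, 0.2497, 0.2435, 0.2010.
Brenton: 0.3057×4.1 + 0.2497×11.8 + 0.2435×35.5 + 0.2010×125.4 = 38.0553 per 100,000.
Holloway: 0.3057×6.1 + 0.2497×22.8 + 0.2435×68.8 + 0.2010×137.5 = 51.9558 per 100,000.
Difference = 38.0553 − 51.9558 = -13.9004.

-13.90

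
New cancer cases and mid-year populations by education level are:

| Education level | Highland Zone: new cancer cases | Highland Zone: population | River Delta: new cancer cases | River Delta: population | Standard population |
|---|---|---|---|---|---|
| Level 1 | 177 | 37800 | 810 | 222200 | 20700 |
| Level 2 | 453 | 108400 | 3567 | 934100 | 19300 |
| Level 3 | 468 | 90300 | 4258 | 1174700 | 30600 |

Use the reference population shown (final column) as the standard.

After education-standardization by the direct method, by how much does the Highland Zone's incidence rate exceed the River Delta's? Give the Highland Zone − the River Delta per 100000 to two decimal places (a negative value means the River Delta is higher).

107.79

Education-specific rates per 100000 for the Highland Zone: 468.25, 417.90, 518.27.
For the River Delta: 364.54, 381.86, 362.48.
Standard total = 70600; weights = 0.2932, 0.2734, 0.4334.
The Highland Zone: 0.2932×468.25 + 0.2734×417.90 + 0.4334×518.27 = 476.1671 per 100000.
The River Delta: 0.2932×364.54 + 0.2734×381.86 + 0.4334×362.48 = 368.3803 per 100000.
Difference = 476.1671 − 368.3803 = 107.7868.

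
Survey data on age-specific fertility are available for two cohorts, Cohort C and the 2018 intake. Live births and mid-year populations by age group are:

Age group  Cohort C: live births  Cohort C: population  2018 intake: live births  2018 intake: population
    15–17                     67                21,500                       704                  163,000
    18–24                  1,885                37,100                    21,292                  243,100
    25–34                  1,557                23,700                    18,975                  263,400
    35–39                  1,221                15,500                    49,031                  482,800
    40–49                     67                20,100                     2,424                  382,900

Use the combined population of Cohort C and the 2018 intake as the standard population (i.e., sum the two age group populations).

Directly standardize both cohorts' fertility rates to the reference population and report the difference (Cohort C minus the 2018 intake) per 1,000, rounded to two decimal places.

-15.07

Age-specific rates per 1,000 for Cohort C: 3.116, 50.809, 65.696, 78.774, 3.333.
For the 2018 intake: 4.319, 87.585, 72.039, 101.556, 6.331.
Combined standard total = 1,653,100; weights = 0.1116, 0.1695, 0.1737, 0.3014, 0.2438.
Cohort C: 0.1116×3.116 + 0.1695×50.809 + 0.1737×65.696 + 0.3014×78.774 + 0.2438×3.333 = 44.9274 per 1,000.
The 2018 intake: 0.1116×4.319 + 0.1695×87.585 + 0.1737×72.039 + 0.3014×101.556 + 0.2438×6.331 = 59.9945 per 1,000.
Difference = 44.9274 − 59.9945 = -15.0672.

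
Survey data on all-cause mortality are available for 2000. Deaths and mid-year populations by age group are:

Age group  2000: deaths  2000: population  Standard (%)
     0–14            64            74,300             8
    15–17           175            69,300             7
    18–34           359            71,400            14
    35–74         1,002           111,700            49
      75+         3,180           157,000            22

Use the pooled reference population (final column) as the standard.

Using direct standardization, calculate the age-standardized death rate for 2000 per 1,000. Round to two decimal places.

9.80

Age-specific rates per 1,000 for 2000: 0.861, 2.525, 5.028, 8.970, 20.255.
Standard weights: 0.08, 0.07, 0.14, 0.49, 0.22.
Standardized rate: 0.0800×0.861 + 0.0700×2.525 + 0.1400×5.028 + 0.4900×8.970 + 0.2200×20.255 = 9.8012 per 1,000.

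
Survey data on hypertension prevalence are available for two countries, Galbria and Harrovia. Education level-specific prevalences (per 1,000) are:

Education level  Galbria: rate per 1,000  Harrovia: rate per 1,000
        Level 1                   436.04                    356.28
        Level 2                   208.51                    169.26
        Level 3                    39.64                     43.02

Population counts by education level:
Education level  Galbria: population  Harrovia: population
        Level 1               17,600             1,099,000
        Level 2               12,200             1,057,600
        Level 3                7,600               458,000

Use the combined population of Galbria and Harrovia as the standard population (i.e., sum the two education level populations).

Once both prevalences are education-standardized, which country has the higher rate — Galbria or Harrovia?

Galbria

Combined standard total = 2,652,000; weights = 0.4210, 0.4034, 0.1756.
Galbria: 0.4210×436.04 + 0.4034×208.51 + 0.1756×39.64 = 274.6616 per 1,000.
Harrovia: 0.4210×356.28 + 0.4034×169.26 + 0.1756×43.02 = 225.8396 per 1,000.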